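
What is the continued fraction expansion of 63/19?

[3; 3, 6]

Run the Euclidean algorithm on 63 and 19; the successive quotients are the partial quotients a_0, a_1, ... (each step inverts the fractional part left over by the previous one):
  63 = 3*19 + 6, so a_0 = 3.
  19 = 3*6 + 1, so a_1 = 3.
  6 = 6*1 + 0, so a_2 = 6.
The remainder reaches 0 after 3 divisions, so the expansion has 3 partial quotients, read off in order.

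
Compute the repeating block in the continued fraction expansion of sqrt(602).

Write x_i = (sqrt(602) + m_i)/d_i with (m_0, d_0) = (0, 1). a_0 = floor(sqrt(602)) = 24, since 24^2 = 576 <= 602 < 625 = 25^2.
Iterate m_{i+1} = d_i*a_i - m_i, d_{i+1} = (602 - m_{i+1}^2)/d_i, a_{i+1} = floor((a_0 + m_{i+1})/d_{i+1}):
  m_1 = 1*24 - 0 = 24, d_1 = (602 - 24^2)/1 = 26/1 = 26, a_1 = floor((24 + 24)/26) = 1.
  m_2 = 26*1 - 24 = 2, d_2 = (602 - 2^2)/26 = 598/26 = 23, a_2 = floor((24 + 2)/23) = 1.
  m_3 = 23*1 - 2 = 21, d_3 = (602 - 21^2)/23 = 161/23 = 7, a_3 = floor((24 + 21)/7) = 6.
  m_4 = 7*6 - 21 = 21, d_4 = (602 - 21^2)/7 = 161/7 = 23, a_4 = floor((24 + 21)/23) = 1.
  m_5 = 23*1 - 21 = 2, d_5 = (602 - 2^2)/23 = 598/23 = 26, a_5 = floor((24 + 2)/26) = 1.
  m_6 = 26*1 - 2 = 24, d_6 = (602 - 24^2)/26 = 26/26 = 1, a_6 = floor((24 + 24)/1) = 48.
  m_7 = 1*48 - 24 = 24, d_7 = (602 - 24^2)/1 = 26/1 = 26: (m_7, d_7) = (m_1, d_1) = (24, 26), so from here the quotients repeat a_1, ..., a_6; the period length is 6.
Hence the expansion of sqrt(602) is a_0 = 24 followed by the repeating block 1, 1, 6, 1, 1, 48 (period 6).

[24; (1, 1, 6, 1, 1, 48)]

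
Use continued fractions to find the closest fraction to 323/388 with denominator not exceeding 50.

Expand x = 323/388 as a continued fraction with the Euclidean algorithm:
  323 = 0*388 + 323, so a_0 = 0.
  388 = 1*323 + 65, so a_1 = 1.
  323 = 4*65 + 63, so a_2 = 4.
  65 = 1*63 + 2, so a_3 = 1.
  63 = 31*2 + 1, so a_4 = 31.
  2 = 2*1 + 0, so a_5 = 2.
so x = [0; 1, 4, 1, 31, 2].
Convergents (p_i = a_i*p_{i-1} + p_{i-2}, q_i = a_i*q_{i-1} + q_{i-2} with p_{-2}=0, p_{-1}=1, q_{-2}=1, q_{-1}=0), until the denominator exceeds 50:
  i=0: a_0=0, p_0 = 0*1 + 0 = 0, q_0 = 0*0 + 1 = 1.
  i=1: a_1=1, p_1 = 1*0 + 1 = 1, q_1 = 1*1 + 0 = 1.
  i=2: a_2=4, p_2 = 4*1 + 0 = 4, q_2 = 4*1 + 1 = 5.
  i=3: a_3=1, p_3 = 1*4 + 1 = 5, q_3 = 1*5 + 1 = 6.
  i=4: a_4=31, p_4 = 31*5 + 4 = 159, q_4 = 31*6 + 5 = 191.
q_4 = 191 > 50, so the last convergent with denominator <= 50 is p_3/q_3 = 5/6.
The closest fraction with denominator <= 50 is either p_3/q_3 or the intermediate fraction (k*p_3 + p_2)/(k*q_3 + q_2) with the largest k >= 1 whose denominator stays <= 50; these approach x as k grows, and every other convergent or intermediate fraction in range is farther away.
Largest k: floor((50 - q_2)/q_3) = floor((50 - 5)/6) = 7.
That gives (7*5 + 4)/(7*6 + 5) = 39/47.
Compare the errors: |x - 5/6| = |323*6 - 5*388|/(388*6) = 2/2328, and |x - 39/47| = |323*47 - 39*388|/(388*47) = 49/18236.
Cross-multiplying, 2*18236 = 36472 < 114072 = 49*2328, so 2/2328 is smaller: the convergent 5/6 is closer to x than 39/47.

5/6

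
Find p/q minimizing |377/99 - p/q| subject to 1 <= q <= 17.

61/16

Expand x = 377/99 as a continued fraction with the Euclidean algorithm:
  377 = 3*99 + 80, so a_0 = 3.
  99 = 1*80 + 19, so a_1 = 1.
  80 = 4*19 + 4, so a_2 = 4.
  19 = 4*4 + 3, so a_3 = 4.
  4 = 1*3 + 1, so a_4 = 1.
  3 = 3*1 + 0, so a_5 = 3.
so x = [3; 1, 4, 4, 1, 3].
Convergents (p_i = a_i*p_{i-1} + p_{i-2}, q_i = a_i*q_{i-1} + q_{i-2} with p_{-2}=0, p_{-1}=1, q_{-2}=1, q_{-1}=0), until the denominator exceeds 17:
  i=0: a_0=3, p_0 = 3*1 + 0 = 3, q_0 = 3*0 + 1 = 1.
  i=1: a_1=1, p_1 = 1*3 + 1 = 4, q_1 = 1*1 + 0 = 1.
  i=2: a_2=4, p_2 = 4*4 + 3 = 19, q_2 = 4*1 + 1 = 5.
  i=3: a_3=4, p_3 = 4*19 + 4 = 80, q_3 = 4*5 + 1 = 21.
q_3 = 21 > 17, so the last convergent with denominator <= 17 is p_2/q_2 = 19/5.
The closest fraction with denominator <= 17 is either p_2/q_2 or the intermediate fraction (k*p_2 + p_1)/(k*q_2 + q_1) with the largest k >= 1 whose denominator stays <= 17; these approach x as k grows, and every other convergent or intermediate fraction in range is farther away.
Largest k: floor((17 - q_1)/q_2) = floor((17 - 1)/5) = 3.
That gives (3*19 + 4)/(3*5 + 1) = 61/16.
Compare the errors: |x - 19/5| = |377*5 - 19*99|/(99*5) = 4/495, and |x - 61/16| = |377*16 - 61*99|/(99*16) = 7/1584.
Cross-multiplying, 7*495 = 3465 < 6336 = 4*1584, so 7/1584 is smaller: the intermediate fraction 61/16 is closer to x than 19/5.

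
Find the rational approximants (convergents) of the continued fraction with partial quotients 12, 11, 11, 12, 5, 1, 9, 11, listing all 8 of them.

12/1, 133/11, 1475/122, 17833/1475, 90640/7497, 108473/8972, 1066897/88245, 11844340/979667

Using the convergent recurrence p_i = a_i*p_{i-1} + p_{i-2}, q_i = a_i*q_{i-1} + q_{i-2} with p_{-2}=0, p_{-1}=1, q_{-2}=1, q_{-1}=0:
  i=0: a_0=12, p_0 = 12*1 + 0 = 12, q_0 = 12*0 + 1 = 1.
  i=1: a_1=11, p_1 = 11*12 + 1 = 133, q_1 = 11*1 + 0 = 11.
  i=2: a_2=11, p_2 = 11*133 + 12 = 1475, q_2 = 11*11 + 1 = 122.
  i=3: a_3=12, p_3 = 12*1475 + 133 = 17833, q_3 = 12*122 + 11 = 1475.
  i=4: a_4=5, p_4 = 5*17833 + 1475 = 90640, q_4 = 5*1475 + 122 = 7497.
  i=5: a_5=1, p_5 = 1*90640 + 17833 = 108473, q_5 = 1*7497 + 1475 = 8972.
  i=6: a_6=9, p_6 = 9*108473 + 90640 = 1066897, q_6 = 9*8972 + 7497 = 88245.
  i=7: a_7=11, p_7 = 11*1066897 + 108473 = 11844340, q_7 = 11*88245 + 8972 = 979667.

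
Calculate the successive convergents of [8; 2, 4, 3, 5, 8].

Using the convergent recurrence p_i = a_i*p_{i-1} + p_{i-2}, q_i = a_i*q_{i-1} + q_{i-2} with p_{-2}=0, p_{-1}=1, q_{-2}=1, q_{-1}=0:
  i=0: a_0=8, p_0 = 8*1 + 0 = 8, q_0 = 8*0 + 1 = 1.
  i=1: a_1=2, p_1 = 2*8 + 1 = 17, q_1 = 2*1 + 0 = 2.
  i=2: a_2=4, p_2 = 4*17 + 8 = 76, q_2 = 4*2 + 1 = 9.
  i=3: a_3=3, p_3 = 3*76 + 17 = 245, q_3 = 3*9 + 2 = 29.
  i=4: a_4=5, p_4 = 5*245 + 76 = 1301, q_4 = 5*29 + 9 = 154.
  i=5: a_5=8, p_5 = 8*1301 + 245 = 10653, q_5 = 8*154 + 29 = 1261.

8/1, 17/2, 76/9, 245/29, 1301/154, 10653/1261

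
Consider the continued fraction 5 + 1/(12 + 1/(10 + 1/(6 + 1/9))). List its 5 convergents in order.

5/1, 61/12, 615/121, 3751/738, 34374/6763

Using the convergent recurrence p_i = a_i*p_{i-1} + p_{i-2}, q_i = a_i*q_{i-1} + q_{i-2} with p_{-2}=0, p_{-1}=1, q_{-2}=1, q_{-1}=0:
  i=0: a_0=5, p_0 = 5*1 + 0 = 5, q_0 = 5*0 + 1 = 1.
  i=1: a_1=12, p_1 = 12*5 + 1 = 61, q_1 = 12*1 + 0 = 12.
  i=2: a_2=10, p_2 = 10*61 + 5 = 615, q_2 = 10*12 + 1 = 121.
  i=3: a_3=6, p_3 = 6*615 + 61 = 3751, q_3 = 6*121 + 12 = 738.
  i=4: a_4=9, p_4 = 9*3751 + 615 = 34374, q_4 = 9*738 + 121 = 6763.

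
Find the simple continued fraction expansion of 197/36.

[5; 2, 8, 2]

Run the Euclidean algorithm on 197 and 36; the successive quotients are the partial quotients a_0, a_1, ... (each step inverts the fractional part left over by the previous one):
  197 = 5*36 + 17, so a_0 = 5.
  36 = 2*17 + 2, so a_1 = 2.
  17 = 8*2 + 1, so a_2 = 8.
  2 = 2*1 + 0, so a_3 = 2.
The remainder reaches 0 after 4 divisions, so the expansion has 4 partial quotients, read off in order.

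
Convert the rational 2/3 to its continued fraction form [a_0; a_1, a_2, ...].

[0; 1, 2]

Run the Euclidean algorithm on 2 and 3; the successive quotients are the partial quotients a_0, a_1, ... (each step inverts the fractional part left over by the previous one):
  2 = 0*3 + 2, so a_0 = 0.
  3 = 1*2 + 1, so a_1 = 1.
  2 = 2*1 + 0, so a_2 = 2.
The remainder reaches 0 after 3 divisions, so the expansion has 3 partial quotients, read off in order.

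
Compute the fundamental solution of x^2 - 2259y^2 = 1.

(x, y) = (3674890, 77319)

First expand sqrt(2259) as a continued fraction. With x_i = (sqrt(2259) + m_i)/d_i and (m_0, d_0) = (0, 1): a_0 = floor(sqrt(2259)) = 47, since 47^2 = 2209 <= 2259 < 2304 = 48^2.
Iterate m_{i+1} = d_i*a_i - m_i, d_{i+1} = (2259 - m_{i+1}^2)/d_i, a_{i+1} = floor((a_0 + m_{i+1})/d_{i+1}):
  m_1 = 1*47 - 0 = 47, d_1 = (2259 - 47^2)/1 = 50/1 = 50, a_1 = floor((47 + 47)/50) = 1.
  m_2 = 50*1 - 47 = 3, d_2 = (2259 - 3^2)/50 = 2250/50 = 45, a_2 = floor((47 + 3)/45) = 1.
  m_3 = 45*1 - 3 = 42, d_3 = (2259 - 42^2)/45 = 495/45 = 11, a_3 = floor((47 + 42)/11) = 8.
  m_4 = 11*8 - 42 = 46, d_4 = (2259 - 46^2)/11 = 143/11 = 13, a_4 = floor((47 + 46)/13) = 7.
  m_5 = 13*7 - 46 = 45, d_5 = (2259 - 45^2)/13 = 234/13 = 18, a_5 = floor((47 + 45)/18) = 5.
  m_6 = 18*5 - 45 = 45, d_6 = (2259 - 45^2)/18 = 234/18 = 13, a_6 = floor((47 + 45)/13) = 7.
  m_7 = 13*7 - 45 = 46, d_7 = (2259 - 46^2)/13 = 143/13 = 11, a_7 = floor((47 + 46)/11) = 8.
  m_8 = 11*8 - 46 = 42, d_8 = (2259 - 42^2)/11 = 495/11 = 45, a_8 = floor((47 + 42)/45) = 1.
  m_9 = 45*1 - 42 = 3, d_9 = (2259 - 3^2)/45 = 2250/45 = 50, a_9 = floor((47 + 3)/50) = 1.
  m_10 = 50*1 - 3 = 47, d_10 = (2259 - 47^2)/50 = 50/50 = 1, a_10 = floor((47 + 47)/1) = 94.
  m_11 = 1*94 - 47 = 47, d_11 = (2259 - 47^2)/1 = 50/1 = 50: (m_11, d_11) = (m_1, d_1) = (47, 50), so from here the quotients repeat a_1, ..., a_10; the period length is 10.
So sqrt(2259) = [47; (1, 1, 8, 7, 5, 7, 8, 1, 1, 94)] with period length k = 10.
k is even, so the fundamental solution of x^2 - 2259y^2 = 1 is (p_{k-1}, q_{k-1}) = (p_9, q_9); compute convergents through index 9.
Convergents (p_i = a_i*p_{i-1} + p_{i-2}, q_i = a_i*q_{i-1} + q_{i-2} with p_{-2}=0, p_{-1}=1, q_{-2}=1, q_{-1}=0):
  i=0: a_0=47, p_0 = 47*1 + 0 = 47, q_0 = 47*0 + 1 = 1.
  i=1: a_1=1, p_1 = 1*47 + 1 = 48, q_1 = 1*1 + 0 = 1.
  i=2: a_2=1, p_2 = 1*48 + 47 = 95, q_2 = 1*1 + 1 = 2.
  i=3: a_3=8, p_3 = 8*95 + 48 = 808, q_3 = 8*2 + 1 = 17.
  i=4: a_4=7, p_4 = 7*808 + 95 = 5751, q_4 = 7*17 + 2 = 121.
  i=5: a_5=5, p_5 = 5*5751 + 808 = 29563, q_5 = 5*121 + 17 = 622.
  i=6: a_6=7, p_6 = 7*29563 + 5751 = 212692, q_6 = 7*622 + 121 = 4475.
  i=7: a_7=8, p_7 = 8*212692 + 29563 = 1731099, q_7 = 8*4475 + 622 = 36422.
  i=8: a_8=1, p_8 = 1*1731099 + 212692 = 1943791, q_8 = 1*36422 + 4475 = 40897.
  i=9: a_9=1, p_9 = 1*1943791 + 1731099 = 3674890, q_9 = 1*40897 + 36422 = 77319.
Check: 3674890^2 - 2259*77319^2 = 13504816512100 - 13504816512099 = 1, so (x, y) = (3674890, 77319) solves the equation, and by the theorem it is the least positive solution.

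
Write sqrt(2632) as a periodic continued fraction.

[51; (3, 3, 3, 102)]

Write x_i = (sqrt(2632) + m_i)/d_i with (m_0, d_0) = (0, 1). a_0 = floor(sqrt(2632)) = 51, since 51^2 = 2601 <= 2632 < 2704 = 52^2.
Iterate m_{i+1} = d_i*a_i - m_i, d_{i+1} = (2632 - m_{i+1}^2)/d_i, a_{i+1} = floor((a_0 + m_{i+1})/d_{i+1}):
  m_1 = 1*51 - 0 = 51, d_1 = (2632 - 51^2)/1 = 31/1 = 31, a_1 = floor((51 + 51)/31) = 3.
  m_2 = 31*3 - 51 = 42, d_2 = (2632 - 42^2)/31 = 868/31 = 28, a_2 = floor((51 + 42)/28) = 3.
  m_3 = 28*3 - 42 = 42, d_3 = (2632 - 42^2)/28 = 868/28 = 31, a_3 = floor((51 + 42)/31) = 3.
  m_4 = 31*3 - 42 = 51, d_4 = (2632 - 51^2)/31 = 31/31 = 1, a_4 = floor((51 + 51)/1) = 102.
  m_5 = 1*102 - 51 = 51, d_5 = (2632 - 51^2)/1 = 31/1 = 31: (m_5, d_5) = (m_1, d_1) = (51, 31), so from here the quotients repeat a_1, ..., a_4; the period length is 4.
Hence the expansion of sqrt(2632) is a_0 = 51 followed by the repeating block 3, 3, 3, 102 (period 4).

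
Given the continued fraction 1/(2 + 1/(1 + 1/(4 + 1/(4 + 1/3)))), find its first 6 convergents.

0/1, 1/2, 1/3, 5/14, 21/59, 68/191

Using the convergent recurrence p_i = a_i*p_{i-1} + p_{i-2}, q_i = a_i*q_{i-1} + q_{i-2} with p_{-2}=0, p_{-1}=1, q_{-2}=1, q_{-1}=0:
  i=0: a_0=0, p_0 = 0*1 + 0 = 0, q_0 = 0*0 + 1 = 1.
  i=1: a_1=2, p_1 = 2*0 + 1 = 1, q_1 = 2*1 + 0 = 2.
  i=2: a_2=1, p_2 = 1*1 + 0 = 1, q_2 = 1*2 + 1 = 3.
  i=3: a_3=4, p_3 = 4*1 + 1 = 5, q_3 = 4*3 + 2 = 14.
  i=4: a_4=4, p_4 = 4*5 + 1 = 21, q_4 = 4*14 + 3 = 59.
  i=5: a_5=3, p_5 = 3*21 + 5 = 68, q_5 = 3*59 + 14 = 191.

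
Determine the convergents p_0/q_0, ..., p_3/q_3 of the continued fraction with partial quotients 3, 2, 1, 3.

Using the convergent recurrence p_i = a_i*p_{i-1} + p_{i-2}, q_i = a_i*q_{i-1} + q_{i-2} with p_{-2}=0, p_{-1}=1, q_{-2}=1, q_{-1}=0:
  i=0: a_0=3, p_0 = 3*1 + 0 = 3, q_0 = 3*0 + 1 = 1.
  i=1: a_1=2, p_1 = 2*3 + 1 = 7, q_1 = 2*1 + 0 = 2.
  i=2: a_2=1, p_2 = 1*7 + 3 = 10, q_2 = 1*2 + 1 = 3.
  i=3: a_3=3, p_3 = 3*10 + 7 = 37, q_3 = 3*3 + 2 = 11.

3/1, 7/2, 10/3, 37/11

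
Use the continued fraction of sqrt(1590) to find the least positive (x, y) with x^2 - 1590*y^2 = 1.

First expand sqrt(1590) as a continued fraction. With x_i = (sqrt(1590) + m_i)/d_i and (m_0, d_0) = (0, 1): a_0 = floor(sqrt(1590)) = 39, since 39^2 = 1521 <= 1590 < 1600 = 40^2.
Iterate m_{i+1} = d_i*a_i - m_i, d_{i+1} = (1590 - m_{i+1}^2)/d_i, a_{i+1} = floor((a_0 + m_{i+1})/d_{i+1}):
  m_1 = 1*39 - 0 = 39, d_1 = (1590 - 39^2)/1 = 69/1 = 69, a_1 = floor((39 + 39)/69) = 1.
  m_2 = 69*1 - 39 = 30, d_2 = (1590 - 30^2)/69 = 690/69 = 10, a_2 = floor((39 + 30)/10) = 6.
  m_3 = 10*6 - 30 = 30, d_3 = (1590 - 30^2)/10 = 690/10 = 69, a_3 = floor((39 + 30)/69) = 1.
  m_4 = 69*1 - 30 = 39, d_4 = (1590 - 39^2)/69 = 69/69 = 1, a_4 = floor((39 + 39)/1) = 78.
  m_5 = 1*78 - 39 = 39, d_5 = (1590 - 39^2)/1 = 69/1 = 69: (m_5, d_5) = (m_1, d_1) = (39, 69), so from here the quotients repeat a_1, ..., a_4; the period length is 4.
So sqrt(1590) = [39; (1, 6, 1, 78)] with period length k = 4.
k is even, so the fundamental solution of x^2 - 1590y^2 = 1 is (p_{k-1}, q_{k-1}) = (p_3, q_3); compute convergents through index 3.
Convergents (p_i = a_i*p_{i-1} + p_{i-2}, q_i = a_i*q_{i-1} + q_{i-2} with p_{-2}=0, p_{-1}=1, q_{-2}=1, q_{-1}=0):
  i=0: a_0=39, p_0 = 39*1 + 0 = 39, q_0 = 39*0 + 1 = 1.
  i=1: a_1=1, p_1 = 1*39 + 1 = 40, q_1 = 1*1 + 0 = 1.
  i=2: a_2=6, p_2 = 6*40 + 39 = 279, q_2 = 6*1 + 1 = 7.
  i=3: a_3=1, p_3 = 1*279 + 40 = 319, q_3 = 1*7 + 1 = 8.
Check: 319^2 - 1590*8^2 = 101761 - 101760 = 1, so (x, y) = (319, 8) solves the equation, and by the theorem it is the least positive solution.

(x, y) = (319, 8)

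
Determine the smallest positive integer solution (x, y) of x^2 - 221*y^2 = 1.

(x, y) = (1665, 112)

First expand sqrt(221) as a continued fraction. With x_i = (sqrt(221) + m_i)/d_i and (m_0, d_0) = (0, 1): a_0 = floor(sqrt(221)) = 14, since 14^2 = 196 <= 221 < 225 = 15^2.
Iterate m_{i+1} = d_i*a_i - m_i, d_{i+1} = (221 - m_{i+1}^2)/d_i, a_{i+1} = floor((a_0 + m_{i+1})/d_{i+1}):
  m_1 = 1*14 - 0 = 14, d_1 = (221 - 14^2)/1 = 25/1 = 25, a_1 = floor((14 + 14)/25) = 1.
  m_2 = 25*1 - 14 = 11, d_2 = (221 - 11^2)/25 = 100/25 = 4, a_2 = floor((14 + 11)/4) = 6.
  m_3 = 4*6 - 11 = 13, d_3 = (221 - 13^2)/4 = 52/4 = 13, a_3 = floor((14 + 13)/13) = 2.
  m_4 = 13*2 - 13 = 13, d_4 = (221 - 13^2)/13 = 52/13 = 4, a_4 = floor((14 + 13)/4) = 6.
  m_5 = 4*6 - 13 = 11, d_5 = (221 - 11^2)/4 = 100/4 = 25, a_5 = floor((14 + 11)/25) = 1.
  m_6 = 25*1 - 11 = 14, d_6 = (221 - 14^2)/25 = 25/25 = 1, a_6 = floor((14 + 14)/1) = 28.
  m_7 = 1*28 - 14 = 14, d_7 = (221 - 14^2)/1 = 25/1 = 25: (m_7, d_7) = (m_1, d_1) = (14, 25), so from here the quotients repeat a_1, ..., a_6; the period length is 6.
So sqrt(221) = [14; (1, 6, 2, 6, 1, 28)] with period length k = 6.
k is even, so the fundamental solution of x^2 - 221y^2 = 1 is (p_{k-1}, q_{k-1}) = (p_5, q_5); compute convergents through index 5.
Convergents (p_i = a_i*p_{i-1} + p_{i-2}, q_i = a_i*q_{i-1} + q_{i-2} with p_{-2}=0, p_{-1}=1, q_{-2}=1, q_{-1}=0):
  i=0: a_0=14, p_0 = 14*1 + 0 = 14, q_0 = 14*0 + 1 = 1.
  i=1: a_1=1, p_1 = 1*14 + 1 = 15, q_1 = 1*1 + 0 = 1.
  i=2: a_2=6, p_2 = 6*15 + 14 = 104, q_2 = 6*1 + 1 = 7.
  i=3: a_3=2, p_3 = 2*104 + 15 = 223, q_3 = 2*7 + 1 = 15.
  i=4: a_4=6, p_4 = 6*223 + 104 = 1442, q_4 = 6*15 + 7 = 97.
  i=5: a_5=1, p_5 = 1*1442 + 223 = 1665, q_5 = 1*97 + 15 = 112.
Check: 1665^2 - 221*112^2 = 2772225 - 2772224 = 1, so (x, y) = (1665, 112) solves the equation, and by the theorem it is the least positive solution.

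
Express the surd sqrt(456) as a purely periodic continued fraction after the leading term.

[21; (2, 1, 4, 1, 2, 42)]

Write x_i = (sqrt(456) + m_i)/d_i with (m_0, d_0) = (0, 1). a_0 = floor(sqrt(456)) = 21, since 21^2 = 441 <= 456 < 484 = 22^2.
Iterate m_{i+1} = d_i*a_i - m_i, d_{i+1} = (456 - m_{i+1}^2)/d_i, a_{i+1} = floor((a_0 + m_{i+1})/d_{i+1}):
  m_1 = 1*21 - 0 = 21, d_1 = (456 - 21^2)/1 = 15/1 = 15, a_1 = floor((21 + 21)/15) = 2.
  m_2 = 15*2 - 21 = 9, d_2 = (456 - 9^2)/15 = 375/15 = 25, a_2 = floor((21 + 9)/25) = 1.
  m_3 = 25*1 - 9 = 16, d_3 = (456 - 16^2)/25 = 200/25 = 8, a_3 = floor((21 + 16)/8) = 4.
  m_4 = 8*4 - 16 = 16, d_4 = (456 - 16^2)/8 = 200/8 = 25, a_4 = floor((21 + 16)/25) = 1.
  m_5 = 25*1 - 16 = 9, d_5 = (456 - 9^2)/25 = 375/25 = 15, a_5 = floor((21 + 9)/15) = 2.
  m_6 = 15*2 - 9 = 21, d_6 = (456 - 21^2)/15 = 15/15 = 1, a_6 = floor((21 + 21)/1) = 42.
  m_7 = 1*42 - 21 = 21, d_7 = (456 - 21^2)/1 = 15/1 = 15: (m_7, d_7) = (m_1, d_1) = (21, 15), so from here the quotients repeat a_1, ..., a_6; the period length is 6.
Hence the expansion of sqrt(456) is a_0 = 21 followed by the repeating block 2, 1, 4, 1, 2, 42 (period 6).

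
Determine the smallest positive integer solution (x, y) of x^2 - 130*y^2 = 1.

First expand sqrt(130) as a continued fraction. With x_i = (sqrt(130) + m_i)/d_i and (m_0, d_0) = (0, 1): a_0 = floor(sqrt(130)) = 11, since 11^2 = 121 <= 130 < 144 = 12^2.
Iterate m_{i+1} = d_i*a_i - m_i, d_{i+1} = (130 - m_{i+1}^2)/d_i, a_{i+1} = floor((a_0 + m_{i+1})/d_{i+1}):
  m_1 = 1*11 - 0 = 11, d_1 = (130 - 11^2)/1 = 9/1 = 9, a_1 = floor((11 + 11)/9) = 2.
  m_2 = 9*2 - 11 = 7, d_2 = (130 - 7^2)/9 = 81/9 = 9, a_2 = floor((11 + 7)/9) = 2.
  m_3 = 9*2 - 7 = 11, d_3 = (130 - 11^2)/9 = 9/9 = 1, a_3 = floor((11 + 11)/1) = 22.
  m_4 = 1*22 - 11 = 11, d_4 = (130 - 11^2)/1 = 9/1 = 9: (m_4, d_4) = (m_1, d_1) = (11, 9), so from here the quotients repeat a_1, ..., a_3; the period length is 3.
So sqrt(130) = [11; (2, 2, 22)] with period length k = 3.
k is odd, so (p_{k-1}, q_{k-1}) only solves x^2 - 130y^2 = -1 and the fundamental solution of x^2 - 130y^2 = 1 is (p_{2k-1}, q_{2k-1}) = (p_5, q_5); compute convergents through index 5, running through the period twice.
Convergents (p_i = a_i*p_{i-1} + p_{i-2}, q_i = a_i*q_{i-1} + q_{i-2} with p_{-2}=0, p_{-1}=1, q_{-2}=1, q_{-1}=0):
  i=0: a_0=11, p_0 = 11*1 + 0 = 11, q_0 = 11*0 + 1 = 1.
  i=1: a_1=2, p_1 = 2*11 + 1 = 23, q_1 = 2*1 + 0 = 2.
  i=2: a_2=2, p_2 = 2*23 + 11 = 57, q_2 = 2*2 + 1 = 5.
  i=3: a_3=22, p_3 = 22*57 + 23 = 1277, q_3 = 22*5 + 2 = 112.
  i=4: a_4=2, p_4 = 2*1277 + 57 = 2611, q_4 = 2*112 + 5 = 229.
  i=5: a_5=2, p_5 = 2*2611 + 1277 = 6499, q_5 = 2*229 + 112 = 570.
Indeed p_2^2 - 130*q_2^2 = 3249 - 3250 = -1, not +1.
Check: 6499^2 - 130*570^2 = 42237001 - 42237000 = 1, so (x, y) = (6499, 570) solves the equation, and by the theorem it is the least positive solution.

(x, y) = (6499, 570)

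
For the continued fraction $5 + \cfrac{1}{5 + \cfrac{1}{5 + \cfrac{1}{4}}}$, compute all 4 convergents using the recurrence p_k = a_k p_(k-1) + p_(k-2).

Using the convergent recurrence p_i = a_i*p_{i-1} + p_{i-2}, q_i = a_i*q_{i-1} + q_{i-2} with p_{-2}=0, p_{-1}=1, q_{-2}=1, q_{-1}=0:
  i=0: a_0=5, p_0 = 5*1 + 0 = 5, q_0 = 5*0 + 1 = 1.
  i=1: a_1=5, p_1 = 5*5 + 1 = 26, q_1 = 5*1 + 0 = 5.
  i=2: a_2=5, p_2 = 5*26 + 5 = 135, q_2 = 5*5 + 1 = 26.
  i=3: a_3=4, p_3 = 4*135 + 26 = 566, q_3 = 4*26 + 5 = 109.

5/1, 26/5, 135/26, 566/109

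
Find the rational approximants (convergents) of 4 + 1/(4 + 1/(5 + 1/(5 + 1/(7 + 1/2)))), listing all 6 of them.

Using the convergent recurrence p_i = a_i*p_{i-1} + p_{i-2}, q_i = a_i*q_{i-1} + q_{i-2} with p_{-2}=0, p_{-1}=1, q_{-2}=1, q_{-1}=0:
  i=0: a_0=4, p_0 = 4*1 + 0 = 4, q_0 = 4*0 + 1 = 1.
  i=1: a_1=4, p_1 = 4*4 + 1 = 17, q_1 = 4*1 + 0 = 4.
  i=2: a_2=5, p_2 = 5*17 + 4 = 89, q_2 = 5*4 + 1 = 21.
  i=3: a_3=5, p_3 = 5*89 + 17 = 462, q_3 = 5*21 + 4 = 109.
  i=4: a_4=7, p_4 = 7*462 + 89 = 3323, q_4 = 7*109 + 21 = 784.
  i=5: a_5=2, p_5 = 2*3323 + 462 = 7108, q_5 = 2*784 + 109 = 1677.

4/1, 17/4, 89/21, 462/109, 3323/784, 7108/1677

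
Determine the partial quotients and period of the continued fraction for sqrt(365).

[19; (9, 1, 1, 9, 38)]

Write x_i = (sqrt(365) + m_i)/d_i with (m_0, d_0) = (0, 1). a_0 = floor(sqrt(365)) = 19, since 19^2 = 361 <= 365 < 400 = 20^2.
Iterate m_{i+1} = d_i*a_i - m_i, d_{i+1} = (365 - m_{i+1}^2)/d_i, a_{i+1} = floor((a_0 + m_{i+1})/d_{i+1}):
  m_1 = 1*19 - 0 = 19, d_1 = (365 - 19^2)/1 = 4/1 = 4, a_1 = floor((19 + 19)/4) = 9.
  m_2 = 4*9 - 19 = 17, d_2 = (365 - 17^2)/4 = 76/4 = 19, a_2 = floor((19 + 17)/19) = 1.
  m_3 = 19*1 - 17 = 2, d_3 = (365 - 2^2)/19 = 361/19 = 19, a_3 = floor((19 + 2)/19) = 1.
  m_4 = 19*1 - 2 = 17, d_4 = (365 - 17^2)/19 = 76/19 = 4, a_4 = floor((19 + 17)/4) = 9.
  m_5 = 4*9 - 17 = 19, d_5 = (365 - 19^2)/4 = 4/4 = 1, a_5 = floor((19 + 19)/1) = 38.
  m_6 = 1*38 - 19 = 19, d_6 = (365 - 19^2)/1 = 4/1 = 4: (m_6, d_6) = (m_1, d_1) = (19, 4), so from here the quotients repeat a_1, ..., a_5; the period length is 5.
Hence the expansion of sqrt(365) is a_0 = 19 followed by the repeating block 9, 1, 1, 9, 38 (period 5).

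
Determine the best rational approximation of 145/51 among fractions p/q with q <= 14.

37/13

Expand x = 145/51 as a continued fraction with the Euclidean algorithm:
  145 = 2*51 + 43, so a_0 = 2.
  51 = 1*43 + 8, so a_1 = 1.
  43 = 5*8 + 3, so a_2 = 5.
  8 = 2*3 + 2, so a_3 = 2.
  3 = 1*2 + 1, so a_4 = 1.
  2 = 2*1 + 0, so a_5 = 2.
so x = [2; 1, 5, 2, 1, 2].
Convergents (p_i = a_i*p_{i-1} + p_{i-2}, q_i = a_i*q_{i-1} + q_{i-2} with p_{-2}=0, p_{-1}=1, q_{-2}=1, q_{-1}=0), until the denominator exceeds 14:
  i=0: a_0=2, p_0 = 2*1 + 0 = 2, q_0 = 2*0 + 1 = 1.
  i=1: a_1=1, p_1 = 1*2 + 1 = 3, q_1 = 1*1 + 0 = 1.
  i=2: a_2=5, p_2 = 5*3 + 2 = 17, q_2 = 5*1 + 1 = 6.
  i=3: a_3=2, p_3 = 2*17 + 3 = 37, q_3 = 2*6 + 1 = 13.
  i=4: a_4=1, p_4 = 1*37 + 17 = 54, q_4 = 1*13 + 6 = 19.
q_4 = 19 > 14, so the last convergent with denominator <= 14 is p_3/q_3 = 37/13.
The closest fraction with denominator <= 14 is either p_3/q_3 or the intermediate fraction (k*p_3 + p_2)/(k*q_3 + q_2) with the largest k >= 1 whose denominator stays <= 14; these approach x as k grows, and every other convergent or intermediate fraction in range is farther away.
Largest k: floor((14 - q_2)/q_3) = floor((14 - 6)/13) = 0.
Since k = 0, no intermediate fraction beyond p_3/q_3 has denominator <= 14, so the convergent 37/13 is the closest (its error is |145*13 - 37*51|/(51*13) = 2/663).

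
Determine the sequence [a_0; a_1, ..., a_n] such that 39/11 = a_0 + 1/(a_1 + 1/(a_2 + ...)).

Run the Euclidean algorithm on 39 and 11; the successive quotients are the partial quotients a_0, a_1, ... (each step inverts the fractional part left over by the previous one):
  39 = 3*11 + 6, so a_0 = 3.
  11 = 1*6 + 5, so a_1 = 1.
  6 = 1*5 + 1, so a_2 = 1.
  5 = 5*1 + 0, so a_3 = 5.
The remainder reaches 0 after 4 divisions, so the expansion has 4 partial quotients, read off in order.

[3; 1, 1, 5]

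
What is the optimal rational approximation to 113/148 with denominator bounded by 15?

10/13

Expand x = 113/148 as a continued fraction with the Euclidean algorithm:
  113 = 0*148 + 113, so a_0 = 0.
  148 = 1*113 + 35, so a_1 = 1.
  113 = 3*35 + 8, so a_2 = 3.
  35 = 4*8 + 3, so a_3 = 4.
  8 = 2*3 + 2, so a_4 = 2.
  3 = 1*2 + 1, so a_5 = 1.
  2 = 2*1 + 0, so a_6 = 2.
so x = [0; 1, 3, 4, 2, 1, 2].
Convergents (p_i = a_i*p_{i-1} + p_{i-2}, q_i = a_i*q_{i-1} + q_{i-2} with p_{-2}=0, p_{-1}=1, q_{-2}=1, q_{-1}=0), until the denominator exceeds 15:
  i=0: a_0=0, p_0 = 0*1 + 0 = 0, q_0 = 0*0 + 1 = 1.
  i=1: a_1=1, p_1 = 1*0 + 1 = 1, q_1 = 1*1 + 0 = 1.
  i=2: a_2=3, p_2 = 3*1 + 0 = 3, q_2 = 3*1 + 1 = 4.
  i=3: a_3=4, p_3 = 4*3 + 1 = 13, q_3 = 4*4 + 1 = 17.
q_3 = 17 > 15, so the last convergent with denominator <= 15 is p_2/q_2 = 3/4.
The closest fraction with denominator <= 15 is either p_2/q_2 or the intermediate fraction (k*p_2 + p_1)/(k*q_2 + q_1) with the largest k >= 1 whose denominator stays <= 15; these approach x as k grows, and every other convergent or intermediate fraction in range is farther away.
Largest k: floor((15 - q_1)/q_2) = floor((15 - 1)/4) = 3.
That gives (3*3 + 1)/(3*4 + 1) = 10/13.
Compare the errors: |x - 3/4| = |113*4 - 3*148|/(148*4) = 8/592, and |x - 10/13| = |113*13 - 10*148|/(148*13) = 11/1924.
Cross-multiplying, 11*592 = 6512 < 15392 = 8*1924, so 11/1924 is smaller: the intermediate fraction 10/13 is closer to x than 3/4.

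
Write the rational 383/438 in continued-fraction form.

Run the Euclidean algorithm on 383 and 438; the successive quotients are the partial quotients a_0, a_1, ... (each step inverts the fractional part left over by the previous one):
  383 = 0*438 + 383, so a_0 = 0.
  438 = 1*383 + 55, so a_1 = 1.
  383 = 6*55 + 53, so a_2 = 6.
  55 = 1*53 + 2, so a_3 = 1.
  53 = 26*2 + 1, so a_4 = 26.
  2 = 2*1 + 0, so a_5 = 2.
The remainder reaches 0 after 6 divisions, so the expansion has 6 partial quotients, read off in order.

[0; 1, 6, 1, 26, 2]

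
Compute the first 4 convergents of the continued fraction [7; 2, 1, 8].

7/1, 15/2, 22/3, 191/26

Using the convergent recurrence p_i = a_i*p_{i-1} + p_{i-2}, q_i = a_i*q_{i-1} + q_{i-2} with p_{-2}=0, p_{-1}=1, q_{-2}=1, q_{-1}=0:
  i=0: a_0=7, p_0 = 7*1 + 0 = 7, q_0 = 7*0 + 1 = 1.
  i=1: a_1=2, p_1 = 2*7 + 1 = 15, q_1 = 2*1 + 0 = 2.
  i=2: a_2=1, p_2 = 1*15 + 7 = 22, q_2 = 1*2 + 1 = 3.
  i=3: a_3=8, p_3 = 8*22 + 15 = 191, q_3 = 8*3 + 2 = 26.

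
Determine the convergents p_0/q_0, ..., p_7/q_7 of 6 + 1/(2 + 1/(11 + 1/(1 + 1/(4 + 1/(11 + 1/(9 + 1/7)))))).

Using the convergent recurrence p_i = a_i*p_{i-1} + p_{i-2}, q_i = a_i*q_{i-1} + q_{i-2} with p_{-2}=0, p_{-1}=1, q_{-2}=1, q_{-1}=0:
  i=0: a_0=6, p_0 = 6*1 + 0 = 6, q_0 = 6*0 + 1 = 1.
  i=1: a_1=2, p_1 = 2*6 + 1 = 13, q_1 = 2*1 + 0 = 2.
  i=2: a_2=11, p_2 = 11*13 + 6 = 149, q_2 = 11*2 + 1 = 23.
  i=3: a_3=1, p_3 = 1*149 + 13 = 162, q_3 = 1*23 + 2 = 25.
  i=4: a_4=4, p_4 = 4*162 + 149 = 797, q_4 = 4*25 + 23 = 123.
  i=5: a_5=11, p_5 = 11*797 + 162 = 8929, q_5 = 11*123 + 25 = 1378.
  i=6: a_6=9, p_6 = 9*8929 + 797 = 81158, q_6 = 9*1378 + 123 = 12525.
  i=7: a_7=7, p_7 = 7*81158 + 8929 = 577035, q_7 = 7*12525 + 1378 = 89053.

6/1, 13/2, 149/23, 162/25, 797/123, 8929/1378, 81158/12525, 577035/89053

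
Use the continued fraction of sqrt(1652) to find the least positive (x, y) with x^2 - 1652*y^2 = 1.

First expand sqrt(1652) as a continued fraction. With x_i = (sqrt(1652) + m_i)/d_i and (m_0, d_0) = (0, 1): a_0 = floor(sqrt(1652)) = 40, since 40^2 = 1600 <= 1652 < 1681 = 41^2.
Iterate m_{i+1} = d_i*a_i - m_i, d_{i+1} = (1652 - m_{i+1}^2)/d_i, a_{i+1} = floor((a_0 + m_{i+1})/d_{i+1}):
  m_1 = 1*40 - 0 = 40, d_1 = (1652 - 40^2)/1 = 52/1 = 52, a_1 = floor((40 + 40)/52) = 1.
  m_2 = 52*1 - 40 = 12, d_2 = (1652 - 12^2)/52 = 1508/52 = 29, a_2 = floor((40 + 12)/29) = 1.
  m_3 = 29*1 - 12 = 17, d_3 = (1652 - 17^2)/29 = 1363/29 = 47, a_3 = floor((40 + 17)/47) = 1.
  m_4 = 47*1 - 17 = 30, d_4 = (1652 - 30^2)/47 = 752/47 = 16, a_4 = floor((40 + 30)/16) = 4.
  m_5 = 16*4 - 30 = 34, d_5 = (1652 - 34^2)/16 = 496/16 = 31, a_5 = floor((40 + 34)/31) = 2.
  m_6 = 31*2 - 34 = 28, d_6 = (1652 - 28^2)/31 = 868/31 = 28, a_6 = floor((40 + 28)/28) = 2.
  m_7 = 28*2 - 28 = 28, d_7 = (1652 - 28^2)/28 = 868/28 = 31, a_7 = floor((40 + 28)/31) = 2.
  m_8 = 31*2 - 28 = 34, d_8 = (1652 - 34^2)/31 = 496/31 = 16, a_8 = floor((40 + 34)/16) = 4.
  m_9 = 16*4 - 34 = 30, d_9 = (1652 - 30^2)/16 = 752/16 = 47, a_9 = floor((40 + 30)/47) = 1.
  m_10 = 47*1 - 30 = 17, d_10 = (1652 - 17^2)/47 = 1363/47 = 29, a_10 = floor((40 + 17)/29) = 1.
  m_11 = 29*1 - 17 = 12, d_11 = (1652 - 12^2)/29 = 1508/29 = 52, a_11 = floor((40 + 12)/52) = 1.
  m_12 = 52*1 - 12 = 40, d_12 = (1652 - 40^2)/52 = 52/52 = 1, a_12 = floor((40 + 40)/1) = 80.
  m_13 = 1*80 - 40 = 40, d_13 = (1652 - 40^2)/1 = 52/1 = 52: (m_13, d_13) = (m_1, d_1) = (40, 52), so from here the quotients repeat a_1, ..., a_12; the period length is 12.
So sqrt(1652) = [40; (1, 1, 1, 4, 2, 2, 2, 4, 1, 1, 1, 80)] with period length k = 12.
k is even, so the fundamental solution of x^2 - 1652y^2 = 1 is (p_{k-1}, q_{k-1}) = (p_11, q_11); compute convergents through index 11.
Convergents (p_i = a_i*p_{i-1} + p_{i-2}, q_i = a_i*q_{i-1} + q_{i-2} with p_{-2}=0, p_{-1}=1, q_{-2}=1, q_{-1}=0):
  i=0: a_0=40, p_0 = 40*1 + 0 = 40, q_0 = 40*0 + 1 = 1.
  i=1: a_1=1, p_1 = 1*40 + 1 = 41, q_1 = 1*1 + 0 = 1.
  i=2: a_2=1, p_2 = 1*41 + 40 = 81, q_2 = 1*1 + 1 = 2.
  i=3: a_3=1, p_3 = 1*81 + 41 = 122, q_3 = 1*2 + 1 = 3.
  i=4: a_4=4, p_4 = 4*122 + 81 = 569, q_4 = 4*3 + 2 = 14.
  i=5: a_5=2, p_5 = 2*569 + 122 = 1260, q_5 = 2*14 + 3 = 31.
  i=6: a_6=2, p_6 = 2*1260 + 569 = 3089, q_6 = 2*31 + 14 = 76.
  i=7: a_7=2, p_7 = 2*3089 + 1260 = 7438, q_7 = 2*76 + 31 = 183.
  i=8: a_8=4, p_8 = 4*7438 + 3089 = 32841, q_8 = 4*183 + 76 = 808.
  i=9: a_9=1, p_9 = 1*32841 + 7438 = 40279, q_9 = 1*808 + 183 = 991.
  i=10: a_10=1, p_10 = 1*40279 + 32841 = 73120, q_10 = 1*991 + 808 = 1799.
  i=11: a_11=1, p_11 = 1*73120 + 40279 = 113399, q_11 = 1*1799 + 991 = 2790.
Check: 113399^2 - 1652*2790^2 = 12859333201 - 12859333200 = 1, so (x, y) = (113399, 2790) solves the equation, and by the theorem it is the least positive solution.

(x, y) = (113399, 2790)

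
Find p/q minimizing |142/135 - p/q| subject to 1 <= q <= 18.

Expand x = 142/135 as a continued fraction with the Euclidean algorithm:
  142 = 1*135 + 7, so a_0 = 1.
  135 = 19*7 + 2, so a_1 = 19.
  7 = 3*2 + 1, so a_2 = 3.
  2 = 2*1 + 0, so a_3 = 2.
so x = [1; 19, 3, 2].
Convergents (p_i = a_i*p_{i-1} + p_{i-2}, q_i = a_i*q_{i-1} + q_{i-2} with p_{-2}=0, p_{-1}=1, q_{-2}=1, q_{-1}=0), until the denominator exceeds 18:
  i=0: a_0=1, p_0 = 1*1 + 0 = 1, q_0 = 1*0 + 1 = 1.
  i=1: a_1=19, p_1 = 19*1 + 1 = 20, q_1 = 19*1 + 0 = 19.
q_1 = 19 > 18, so the last convergent with denominator <= 18 is p_0/q_0 = 1/1.
The closest fraction with denominator <= 18 is either p_0/q_0 or the intermediate fraction (k*p_0 + p_{-1})/(k*q_0 + q_{-1}) with the largest k >= 1 whose denominator stays <= 18; these approach x as k grows, and every other convergent or intermediate fraction in range is farther away.
Largest k: floor((18 - q_{-1})/q_0) = floor((18 - 0)/1) = 18 (using the seeds p_{-1} = 1, q_{-1} = 0).
That gives (18*1 + 1)/(18*1 + 0) = 19/18.
Compare the errors: |x - 1/1| = |142*1 - 1*135|/(135*1) = 7/135, and |x - 19/18| = |142*18 - 19*135|/(135*18) = 9/2430.
Cross-multiplying, 9*135 = 1215 < 17010 = 7*2430, so 9/2430 is smaller: the intermediate fraction 19/18 is closer to x than 1/1.

19/18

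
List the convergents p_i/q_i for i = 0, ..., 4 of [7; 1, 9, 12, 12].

Using the convergent recurrence p_i = a_i*p_{i-1} + p_{i-2}, q_i = a_i*q_{i-1} + q_{i-2} with p_{-2}=0, p_{-1}=1, q_{-2}=1, q_{-1}=0:
  i=0: a_0=7, p_0 = 7*1 + 0 = 7, q_0 = 7*0 + 1 = 1.
  i=1: a_1=1, p_1 = 1*7 + 1 = 8, q_1 = 1*1 + 0 = 1.
  i=2: a_2=9, p_2 = 9*8 + 7 = 79, q_2 = 9*1 + 1 = 10.
  i=3: a_3=12, p_3 = 12*79 + 8 = 956, q_3 = 12*10 + 1 = 121.
  i=4: a_4=12, p_4 = 12*956 + 79 = 11551, q_4 = 12*121 + 10 = 1462.

7/1, 8/1, 79/10, 956/121, 11551/1462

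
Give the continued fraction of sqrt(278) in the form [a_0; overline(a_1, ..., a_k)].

Write x_i = (sqrt(278) + m_i)/d_i with (m_0, d_0) = (0, 1). a_0 = floor(sqrt(278)) = 16, since 16^2 = 256 <= 278 < 289 = 17^2.
Iterate m_{i+1} = d_i*a_i - m_i, d_{i+1} = (278 - m_{i+1}^2)/d_i, a_{i+1} = floor((a_0 + m_{i+1})/d_{i+1}):
  m_1 = 1*16 - 0 = 16, d_1 = (278 - 16^2)/1 = 22/1 = 22, a_1 = floor((16 + 16)/22) = 1.
  m_2 = 22*1 - 16 = 6, d_2 = (278 - 6^2)/22 = 242/22 = 11, a_2 = floor((16 + 6)/11) = 2.
  m_3 = 11*2 - 6 = 16, d_3 = (278 - 16^2)/11 = 22/11 = 2, a_3 = floor((16 + 16)/2) = 16.
  m_4 = 2*16 - 16 = 16, d_4 = (278 - 16^2)/2 = 22/2 = 11, a_4 = floor((16 + 16)/11) = 2.
  m_5 = 11*2 - 16 = 6, d_5 = (278 - 6^2)/11 = 242/11 = 22, a_5 = floor((16 + 6)/22) = 1.
  m_6 = 22*1 - 6 = 16, d_6 = (278 - 16^2)/22 = 22/22 = 1, a_6 = floor((16 + 16)/1) = 32.
  m_7 = 1*32 - 16 = 16, d_7 = (278 - 16^2)/1 = 22/1 = 22: (m_7, d_7) = (m_1, d_1) = (16, 22), so from here the quotients repeat a_1, ..., a_6; the period length is 6.
Hence the expansion of sqrt(278) is a_0 = 16 followed by the repeating block 1, 2, 16, 2, 1, 32 (period 6).

[16; overline(1, 2, 16, 2, 1, 32)]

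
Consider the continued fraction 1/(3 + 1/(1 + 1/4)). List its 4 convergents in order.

0/1, 1/3, 1/4, 5/19

Using the convergent recurrence p_i = a_i*p_{i-1} + p_{i-2}, q_i = a_i*q_{i-1} + q_{i-2} with p_{-2}=0, p_{-1}=1, q_{-2}=1, q_{-1}=0:
  i=0: a_0=0, p_0 = 0*1 + 0 = 0, q_0 = 0*0 + 1 = 1.
  i=1: a_1=3, p_1 = 3*0 + 1 = 1, q_1 = 3*1 + 0 = 3.
  i=2: a_2=1, p_2 = 1*1 + 0 = 1, q_2 = 1*3 + 1 = 4.
  i=3: a_3=4, p_3 = 4*1 + 1 = 5, q_3 = 4*4 + 3 = 19.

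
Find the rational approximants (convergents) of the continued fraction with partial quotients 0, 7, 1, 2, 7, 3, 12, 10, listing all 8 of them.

Using the convergent recurrence p_i = a_i*p_{i-1} + p_{i-2}, q_i = a_i*q_{i-1} + q_{i-2} with p_{-2}=0, p_{-1}=1, q_{-2}=1, q_{-1}=0:
  i=0: a_0=0, p_0 = 0*1 + 0 = 0, q_0 = 0*0 + 1 = 1.
  i=1: a_1=7, p_1 = 7*0 + 1 = 1, q_1 = 7*1 + 0 = 7.
  i=2: a_2=1, p_2 = 1*1 + 0 = 1, q_2 = 1*7 + 1 = 8.
  i=3: a_3=2, p_3 = 2*1 + 1 = 3, q_3 = 2*8 + 7 = 23.
  i=4: a_4=7, p_4 = 7*3 + 1 = 22, q_4 = 7*23 + 8 = 169.
  i=5: a_5=3, p_5 = 3*22 + 3 = 69, q_5 = 3*169 + 23 = 530.
  i=6: a_6=12, p_6 = 12*69 + 22 = 850, q_6 = 12*530 + 169 = 6529.
  i=7: a_7=10, p_7 = 10*850 + 69 = 8569, q_7 = 10*6529 + 530 = 65820.

0/1, 1/7, 1/8, 3/23, 22/169, 69/530, 850/6529, 8569/65820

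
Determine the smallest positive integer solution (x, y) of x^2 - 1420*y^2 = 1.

First expand sqrt(1420) as a continued fraction. With x_i = (sqrt(1420) + m_i)/d_i and (m_0, d_0) = (0, 1): a_0 = floor(sqrt(1420)) = 37, since 37^2 = 1369 <= 1420 < 1444 = 38^2.
Iterate m_{i+1} = d_i*a_i - m_i, d_{i+1} = (1420 - m_{i+1}^2)/d_i, a_{i+1} = floor((a_0 + m_{i+1})/d_{i+1}):
  m_1 = 1*37 - 0 = 37, d_1 = (1420 - 37^2)/1 = 51/1 = 51, a_1 = floor((37 + 37)/51) = 1.
  m_2 = 51*1 - 37 = 14, d_2 = (1420 - 14^2)/51 = 1224/51 = 24, a_2 = floor((37 + 14)/24) = 2.
  m_3 = 24*2 - 14 = 34, d_3 = (1420 - 34^2)/24 = 264/24 = 11, a_3 = floor((37 + 34)/11) = 6.
  m_4 = 11*6 - 34 = 32, d_4 = (1420 - 32^2)/11 = 396/11 = 36, a_4 = floor((37 + 32)/36) = 1.
  m_5 = 36*1 - 32 = 4, d_5 = (1420 - 4^2)/36 = 1404/36 = 39, a_5 = floor((37 + 4)/39) = 1.
  m_6 = 39*1 - 4 = 35, d_6 = (1420 - 35^2)/39 = 195/39 = 5, a_6 = floor((37 + 35)/5) = 14.
  m_7 = 5*14 - 35 = 35, d_7 = (1420 - 35^2)/5 = 195/5 = 39, a_7 = floor((37 + 35)/39) = 1.
  m_8 = 39*1 - 35 = 4, d_8 = (1420 - 4^2)/39 = 1404/39 = 36, a_8 = floor((37 + 4)/36) = 1.
  m_9 = 36*1 - 4 = 32, d_9 = (1420 - 32^2)/36 = 396/36 = 11, a_9 = floor((37 + 32)/11) = 6.
  m_10 = 11*6 - 32 = 34, d_10 = (1420 - 34^2)/11 = 264/11 = 24, a_10 = floor((37 + 34)/24) = 2.
  m_11 = 24*2 - 34 = 14, d_11 = (1420 - 14^2)/24 = 1224/24 = 51, a_11 = floor((37 + 14)/51) = 1.
  m_12 = 51*1 - 14 = 37, d_12 = (1420 - 37^2)/51 = 51/51 = 1, a_12 = floor((37 + 37)/1) = 74.
  m_13 = 1*74 - 37 = 37, d_13 = (1420 - 37^2)/1 = 51/1 = 51: (m_13, d_13) = (m_1, d_1) = (37, 51), so from here the quotients repeat a_1, ..., a_12; the period length is 12.
So sqrt(1420) = [37; (1, 2, 6, 1, 1, 14, 1, 1, 6, 2, 1, 74)] with period length k = 12.
k is even, so the fundamental solution of x^2 - 1420y^2 = 1 is (p_{k-1}, q_{k-1}) = (p_11, q_11); compute convergents through index 11.
Convergents (p_i = a_i*p_{i-1} + p_{i-2}, q_i = a_i*q_{i-1} + q_{i-2} with p_{-2}=0, p_{-1}=1, q_{-2}=1, q_{-1}=0):
  i=0: a_0=37, p_0 = 37*1 + 0 = 37, q_0 = 37*0 + 1 = 1.
  i=1: a_1=1, p_1 = 1*37 + 1 = 38, q_1 = 1*1 + 0 = 1.
  i=2: a_2=2, p_2 = 2*38 + 37 = 113, q_2 = 2*1 + 1 = 3.
  i=3: a_3=6, p_3 = 6*113 + 38 = 716, q_3 = 6*3 + 1 = 19.
  i=4: a_4=1, p_4 = 1*716 + 113 = 829, q_4 = 1*19 + 3 = 22.
  i=5: a_5=1, p_5 = 1*829 + 716 = 1545, q_5 = 1*22 + 19 = 41.
  i=6: a_6=14, p_6 = 14*1545 + 829 = 22459, q_6 = 14*41 + 22 = 596.
  i=7: a_7=1, p_7 = 1*22459 + 1545 = 24004, q_7 = 1*596 + 41 = 637.
  i=8: a_8=1, p_8 = 1*24004 + 22459 = 46463, q_8 = 1*637 + 596 = 1233.
  i=9: a_9=6, p_9 = 6*46463 + 24004 = 302782, q_9 = 6*1233 + 637 = 8035.
  i=10: a_10=2, p_10 = 2*302782 + 46463 = 652027, q_10 = 2*8035 + 1233 = 17303.
  i=11: a_11=1, p_11 = 1*652027 + 302782 = 954809, q_11 = 1*17303 + 8035 = 25338.
Check: 954809^2 - 1420*25338^2 = 911660226481 - 911660226480 = 1, so (x, y) = (954809, 25338) solves the equation, and by the theorem it is the least positive solution.

(x, y) = (954809, 25338)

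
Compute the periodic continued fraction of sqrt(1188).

Write x_i = (sqrt(1188) + m_i)/d_i with (m_0, d_0) = (0, 1). a_0 = floor(sqrt(1188)) = 34, since 34^2 = 1156 <= 1188 < 1225 = 35^2.
Iterate m_{i+1} = d_i*a_i - m_i, d_{i+1} = (1188 - m_{i+1}^2)/d_i, a_{i+1} = floor((a_0 + m_{i+1})/d_{i+1}):
  m_1 = 1*34 - 0 = 34, d_1 = (1188 - 34^2)/1 = 32/1 = 32, a_1 = floor((34 + 34)/32) = 2.
  m_2 = 32*2 - 34 = 30, d_2 = (1188 - 30^2)/32 = 288/32 = 9, a_2 = floor((34 + 30)/9) = 7.
  m_3 = 9*7 - 30 = 33, d_3 = (1188 - 33^2)/9 = 99/9 = 11, a_3 = floor((34 + 33)/11) = 6.
  m_4 = 11*6 - 33 = 33, d_4 = (1188 - 33^2)/11 = 99/11 = 9, a_4 = floor((34 + 33)/9) = 7.
  m_5 = 9*7 - 33 = 30, d_5 = (1188 - 30^2)/9 = 288/9 = 32, a_5 = floor((34 + 30)/32) = 2.
  m_6 = 32*2 - 30 = 34, d_6 = (1188 - 34^2)/32 = 32/32 = 1, a_6 = floor((34 + 34)/1) = 68.
  m_7 = 1*68 - 34 = 34, d_7 = (1188 - 34^2)/1 = 32/1 = 32: (m_7, d_7) = (m_1, d_1) = (34, 32), so from here the quotients repeat a_1, ..., a_6; the period length is 6.
Hence the expansion of sqrt(1188) is a_0 = 34 followed by the repeating block 2, 7, 6, 7, 2, 68 (period 6).

[34; (2, 7, 6, 7, 2, 68)]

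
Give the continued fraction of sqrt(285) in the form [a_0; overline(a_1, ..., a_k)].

[16; overline(1, 7, 2, 7, 1, 32)]

Write x_i = (sqrt(285) + m_i)/d_i with (m_0, d_0) = (0, 1). a_0 = floor(sqrt(285)) = 16, since 16^2 = 256 <= 285 < 289 = 17^2.
Iterate m_{i+1} = d_i*a_i - m_i, d_{i+1} = (285 - m_{i+1}^2)/d_i, a_{i+1} = floor((a_0 + m_{i+1})/d_{i+1}):
  m_1 = 1*16 - 0 = 16, d_1 = (285 - 16^2)/1 = 29/1 = 29, a_1 = floor((16 + 16)/29) = 1.
  m_2 = 29*1 - 16 = 13, d_2 = (285 - 13^2)/29 = 116/29 = 4, a_2 = floor((16 + 13)/4) = 7.
  m_3 = 4*7 - 13 = 15, d_3 = (285 - 15^2)/4 = 60/4 = 15, a_3 = floor((16 + 15)/15) = 2.
  m_4 = 15*2 - 15 = 15, d_4 = (285 - 15^2)/15 = 60/15 = 4, a_4 = floor((16 + 15)/4) = 7.
  m_5 = 4*7 - 15 = 13, d_5 = (285 - 13^2)/4 = 116/4 = 29, a_5 = floor((16 + 13)/29) = 1.
  m_6 = 29*1 - 13 = 16, d_6 = (285 - 16^2)/29 = 29/29 = 1, a_6 = floor((16 + 16)/1) = 32.
  m_7 = 1*32 - 16 = 16, d_7 = (285 - 16^2)/1 = 29/1 = 29: (m_7, d_7) = (m_1, d_1) = (16, 29), so from here the quotients repeat a_1, ..., a_6; the period length is 6.
Hence the expansion of sqrt(285) is a_0 = 16 followed by the repeating block 1, 7, 2, 7, 1, 32 (period 6).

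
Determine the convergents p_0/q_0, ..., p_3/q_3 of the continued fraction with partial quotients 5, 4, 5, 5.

5/1, 21/4, 110/21, 571/109

Using the convergent recurrence p_i = a_i*p_{i-1} + p_{i-2}, q_i = a_i*q_{i-1} + q_{i-2} with p_{-2}=0, p_{-1}=1, q_{-2}=1, q_{-1}=0:
  i=0: a_0=5, p_0 = 5*1 + 0 = 5, q_0 = 5*0 + 1 = 1.
  i=1: a_1=4, p_1 = 4*5 + 1 = 21, q_1 = 4*1 + 0 = 4.
  i=2: a_2=5, p_2 = 5*21 + 5 = 110, q_2 = 5*4 + 1 = 21.
  i=3: a_3=5, p_3 = 5*110 + 21 = 571, q_3 = 5*21 + 4 = 109.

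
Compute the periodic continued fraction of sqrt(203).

Write x_i = (sqrt(203) + m_i)/d_i with (m_0, d_0) = (0, 1). a_0 = floor(sqrt(203)) = 14, since 14^2 = 196 <= 203 < 225 = 15^2.
Iterate m_{i+1} = d_i*a_i - m_i, d_{i+1} = (203 - m_{i+1}^2)/d_i, a_{i+1} = floor((a_0 + m_{i+1})/d_{i+1}):
  m_1 = 1*14 - 0 = 14, d_1 = (203 - 14^2)/1 = 7/1 = 7, a_1 = floor((14 + 14)/7) = 4.
  m_2 = 7*4 - 14 = 14, d_2 = (203 - 14^2)/7 = 7/7 = 1, a_2 = floor((14 + 14)/1) = 28.
  m_3 = 1*28 - 14 = 14, d_3 = (203 - 14^2)/1 = 7/1 = 7: (m_3, d_3) = (m_1, d_1) = (14, 7), so from here the quotients repeat a_1, a_2; the period length is 2.
Hence the expansion of sqrt(203) is a_0 = 14 followed by the repeating block 4, 28 (period 2).

[14; (4, 28)]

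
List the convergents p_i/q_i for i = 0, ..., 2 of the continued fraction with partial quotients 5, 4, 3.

Using the convergent recurrence p_i = a_i*p_{i-1} + p_{i-2}, q_i = a_i*q_{i-1} + q_{i-2} with p_{-2}=0, p_{-1}=1, q_{-2}=1, q_{-1}=0:
  i=0: a_0=5, p_0 = 5*1 + 0 = 5, q_0 = 5*0 + 1 = 1.
  i=1: a_1=4, p_1 = 4*5 + 1 = 21, q_1 = 4*1 + 0 = 4.
  i=2: a_2=3, p_2 = 3*21 + 5 = 68, q_2 = 3*4 + 1 = 13.

5/1, 21/4, 68/13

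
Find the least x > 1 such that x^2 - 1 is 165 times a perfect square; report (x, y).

(x, y) = (1079, 84)

First expand sqrt(165) as a continued fraction. With x_i = (sqrt(165) + m_i)/d_i and (m_0, d_0) = (0, 1): a_0 = floor(sqrt(165)) = 12, since 12^2 = 144 <= 165 < 169 = 13^2.
Iterate m_{i+1} = d_i*a_i - m_i, d_{i+1} = (165 - m_{i+1}^2)/d_i, a_{i+1} = floor((a_0 + m_{i+1})/d_{i+1}):
  m_1 = 1*12 - 0 = 12, d_1 = (165 - 12^2)/1 = 21/1 = 21, a_1 = floor((12 + 12)/21) = 1.
  m_2 = 21*1 - 12 = 9, d_2 = (165 - 9^2)/21 = 84/21 = 4, a_2 = floor((12 + 9)/4) = 5.
  m_3 = 4*5 - 9 = 11, d_3 = (165 - 11^2)/4 = 44/4 = 11, a_3 = floor((12 + 11)/11) = 2.
  m_4 = 11*2 - 11 = 11, d_4 = (165 - 11^2)/11 = 44/11 = 4, a_4 = floor((12 + 11)/4) = 5.
  m_5 = 4*5 - 11 = 9, d_5 = (165 - 9^2)/4 = 84/4 = 21, a_5 = floor((12 + 9)/21) = 1.
  m_6 = 21*1 - 9 = 12, d_6 = (165 - 12^2)/21 = 21/21 = 1, a_6 = floor((12 + 12)/1) = 24.
  m_7 = 1*24 - 12 = 12, d_7 = (165 - 12^2)/1 = 21/1 = 21: (m_7, d_7) = (m_1, d_1) = (12, 21), so from here the quotients repeat a_1, ..., a_6; the period length is 6.
So sqrt(165) = [12; (1, 5, 2, 5, 1, 24)] with period length k = 6.
k is even, so the fundamental solution of x^2 - 165y^2 = 1 is (p_{k-1}, q_{k-1}) = (p_5, q_5); compute convergents through index 5.
Convergents (p_i = a_i*p_{i-1} + p_{i-2}, q_i = a_i*q_{i-1} + q_{i-2} with p_{-2}=0, p_{-1}=1, q_{-2}=1, q_{-1}=0):
  i=0: a_0=12, p_0 = 12*1 + 0 = 12, q_0 = 12*0 + 1 = 1.
  i=1: a_1=1, p_1 = 1*12 + 1 = 13, q_1 = 1*1 + 0 = 1.
  i=2: a_2=5, p_2 = 5*13 + 12 = 77, q_2 = 5*1 + 1 = 6.
  i=3: a_3=2, p_3 = 2*77 + 13 = 167, q_3 = 2*6 + 1 = 13.
  i=4: a_4=5, p_4 = 5*167 + 77 = 912, q_4 = 5*13 + 6 = 71.
  i=5: a_5=1, p_5 = 1*912 + 167 = 1079, q_5 = 1*71 + 13 = 84.
Check: 1079^2 - 165*84^2 = 1164241 - 1164240 = 1, so (x, y) = (1079, 84) solves the equation, and by the theorem it is the least positive solution.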